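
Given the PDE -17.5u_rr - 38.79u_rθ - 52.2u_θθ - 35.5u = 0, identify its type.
The second-order coefficients are A = -17.5, B = -38.79, C = -52.2. Since B² - 4AC = -2149.3359 < 0, this is an elliptic PDE.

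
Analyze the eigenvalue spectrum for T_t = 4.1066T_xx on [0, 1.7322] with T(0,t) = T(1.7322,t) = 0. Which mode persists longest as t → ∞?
Eigenvalues: λₙ = 4.1066n²π²/1.7322².
First three modes:
  n=1: λ₁ = 4.1066π²/1.7322² ≈ 13.508
  n=2: λ₂ = 16.4264π²/1.7322² ≈ 54.031 (4× faster decay)
  n=3: λ₃ = 36.9594π²/1.7322² ≈ 121.571 (9× faster decay)
As t → ∞, higher modes decay exponentially faster. The n=1 mode dominates: T ~ c₁ sin(πx/1.7322) e^{-λ₁t}.
Decay rate: λ₁ = 4.1066π²/1.7322² ≈ 13.508.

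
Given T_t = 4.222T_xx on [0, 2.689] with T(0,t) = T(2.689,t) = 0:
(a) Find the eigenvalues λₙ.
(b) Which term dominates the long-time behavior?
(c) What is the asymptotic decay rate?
Eigenvalues: λₙ = 4.222n²π²/2.689².
First three modes:
  n=1: λ₁ = 4.222π²/2.689² ≈ 5.763
  n=2: λ₂ = 16.888π²/2.689² ≈ 23.051 (4× faster decay)
  n=3: λ₃ = 37.998π²/2.689² ≈ 51.866 (9× faster decay)
As t → ∞, higher modes decay exponentially faster. The n=1 mode dominates: T ~ c₁ sin(πx/2.689) e^{-λ₁t}.
Decay rate: λ₁ = 4.222π²/2.689² ≈ 5.763.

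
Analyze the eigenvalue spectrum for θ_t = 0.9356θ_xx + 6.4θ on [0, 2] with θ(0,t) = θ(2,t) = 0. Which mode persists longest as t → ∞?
Eigenvalues: λₙ = 0.9356n²π²/2² - 6.4.
First three modes:
  n=1: λ₁ = 0.9356π²/2² - 6.4 ≈ -4.091
  n=2: λ₂ = 3.7424π²/2² - 6.4 ≈ 2.834
  n=3: λ₃ = 8.4204π²/2² - 6.4 ≈ 14.377
Since 0.9356π²/2² ≈ 2.309 < 6.4, λ₁ < 0.
The n=1 mode grows fastest (−λₙ is largest for n=1) → dominates.
Asymptotic: θ ~ c₁ sin(πx/2) e^{4.091t} (exponential growth at rate −λ₁ ≈ 4.091).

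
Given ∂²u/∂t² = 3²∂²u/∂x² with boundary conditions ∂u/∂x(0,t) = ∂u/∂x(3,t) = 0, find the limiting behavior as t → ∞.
u oscillates about a mean that drifts linearly in t (generically unbounded; no decay). There is no damping, so the nonconstant modes persist as standing waves (energy conserved, no decay). But with Neumann conditions at both ends the constant mode has eigenvalue 0: the spatial mean M(t) of u satisfies M'' = 0, so M(t) = M(0) + M'(0)·t. Unless the initial velocity has zero mean (∫u_t(x,0)dx = 0), the solution grows linearly in t (unbounded, though not exponentially); if it does have zero mean, the solution stays bounded and simply oscillates.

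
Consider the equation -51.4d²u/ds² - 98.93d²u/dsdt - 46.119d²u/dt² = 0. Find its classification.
Hyperbolic. (A = -51.4, B = -98.93, C = -46.119 gives B² - 4AC = 305.0785.)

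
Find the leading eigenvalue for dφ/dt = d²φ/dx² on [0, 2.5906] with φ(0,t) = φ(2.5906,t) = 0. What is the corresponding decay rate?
Eigenvalues: λₙ = n²π²/2.5906².
First three modes:
  n=1: λ₁ = π²/2.5906² ≈ 1.471
  n=2: λ₂ = 4π²/2.5906² ≈ 5.882 (4× faster decay)
  n=3: λ₃ = 9π²/2.5906² ≈ 13.236 (9× faster decay)
As t → ∞, higher modes decay exponentially faster. The n=1 mode dominates: φ ~ c₁ sin(πx/2.5906) e^{-λ₁t}.
Decay rate: λ₁ = π²/2.5906² ≈ 1.471.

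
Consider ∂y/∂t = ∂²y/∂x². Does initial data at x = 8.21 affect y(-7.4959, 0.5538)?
Yes, for any finite x. The heat equation has infinite propagation speed, so all initial data affects all points at any t > 0.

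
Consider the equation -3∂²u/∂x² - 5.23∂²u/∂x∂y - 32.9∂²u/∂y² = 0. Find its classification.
Elliptic. (A = -3, B = -5.23, C = -32.9 gives B² - 4AC = -367.4471.)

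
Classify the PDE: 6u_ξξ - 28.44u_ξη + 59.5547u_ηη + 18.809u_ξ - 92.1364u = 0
A = 6, B = -28.44, C = 59.5547. Discriminant B² - 4AC = -620.4792. Since -620.4792 < 0, elliptic.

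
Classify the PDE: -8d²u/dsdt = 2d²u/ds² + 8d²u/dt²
Rewriting in standard form: -2d²u/ds² - 8d²u/dsdt - 8d²u/dt² = 0. A = -2, B = -8, C = -8. Discriminant B² - 4AC = 0. Since 0 = 0, parabolic.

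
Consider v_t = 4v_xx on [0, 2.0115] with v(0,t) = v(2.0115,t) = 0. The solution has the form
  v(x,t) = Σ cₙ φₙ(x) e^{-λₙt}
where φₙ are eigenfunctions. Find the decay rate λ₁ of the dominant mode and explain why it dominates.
Eigenvalues: λₙ = 4n²π²/2.0115².
First three modes:
  n=1: λ₁ = 4π²/2.0115² ≈ 9.757
  n=2: λ₂ = 16π²/2.0115² ≈ 39.028 (4× faster decay)
  n=3: λ₃ = 36π²/2.0115² ≈ 87.814 (9× faster decay)
As t → ∞, higher modes decay exponentially faster. The n=1 mode dominates: v ~ c₁ sin(πx/2.0115) e^{-λ₁t}.
Decay rate: λ₁ = 4π²/2.0115² ≈ 9.757.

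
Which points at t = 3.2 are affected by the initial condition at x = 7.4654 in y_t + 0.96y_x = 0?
At x = 10.5374. The characteristic carries data from (7.4654, 0) to (10.5374, 3.2).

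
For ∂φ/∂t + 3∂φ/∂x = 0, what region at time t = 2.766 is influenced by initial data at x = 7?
At x = 15.298. The characteristic carries data from (7, 0) to (15.298, 2.766).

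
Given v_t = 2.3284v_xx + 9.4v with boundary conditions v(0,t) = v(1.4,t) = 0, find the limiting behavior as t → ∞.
v → 0. Diffusion dominates reaction (r=9.4 < κπ²/L²≈11.72); solution decays.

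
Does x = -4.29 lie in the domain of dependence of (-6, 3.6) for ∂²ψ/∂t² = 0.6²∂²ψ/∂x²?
Yes. The domain of dependence is [-8.16, -3.84], and -4.29 ∈ [-8.16, -3.84].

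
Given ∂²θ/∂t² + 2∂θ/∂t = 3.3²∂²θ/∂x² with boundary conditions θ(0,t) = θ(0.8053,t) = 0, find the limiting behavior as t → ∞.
θ → 0. Damping (γ=2) dissipates energy; oscillations decay exponentially.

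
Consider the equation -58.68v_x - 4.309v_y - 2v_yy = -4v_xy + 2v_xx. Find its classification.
Rewriting in standard form: -2v_xx + 4v_xy - 2v_yy - 58.68v_x - 4.309v_y = 0. Parabolic. (A = -2, B = 4, C = -2 gives B² - 4AC = 0.)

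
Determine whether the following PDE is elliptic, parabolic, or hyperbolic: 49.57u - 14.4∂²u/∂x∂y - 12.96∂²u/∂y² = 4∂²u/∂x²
Rewriting in standard form: -4∂²u/∂x² - 14.4∂²u/∂x∂y - 12.96∂²u/∂y² + 49.57u = 0. Coefficients: A = -4, B = -14.4, C = -12.96. B² - 4AC = 0, which is zero, so the equation is parabolic.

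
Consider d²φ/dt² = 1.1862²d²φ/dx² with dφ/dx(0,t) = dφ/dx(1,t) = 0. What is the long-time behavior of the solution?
As t → ∞, φ oscillates about a mean that drifts linearly in t (generically unbounded; no decay). There is no damping, so the nonconstant modes persist as standing waves (energy conserved, no decay). But with Neumann conditions at both ends the constant mode has eigenvalue 0: the spatial mean M(t) of φ satisfies M'' = 0, so M(t) = M(0) + M'(0)·t. Unless the initial velocity has zero mean (∫φ_t(x,0)dx = 0), the solution grows linearly in t (unbounded, though not exponentially); if it does have zero mean, the solution stays bounded and simply oscillates.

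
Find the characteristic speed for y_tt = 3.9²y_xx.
Speed = 3.9. Information travels along characteristics x = x₀ ± 3.9t.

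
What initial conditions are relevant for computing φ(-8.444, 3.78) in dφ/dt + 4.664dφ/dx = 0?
A single point: x = -26.07392. The characteristic through (-8.444, 3.78) is x - 4.664t = const, so x = -8.444 - 4.664·3.78 = -26.07392.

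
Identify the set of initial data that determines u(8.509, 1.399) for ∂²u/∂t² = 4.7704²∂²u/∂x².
Domain of dependence: [1.8352104, 15.1827896]. Signals travel at speed 4.7704, so data within |x - 8.509| ≤ 4.7704·1.399 = 6.6737896 can reach the point.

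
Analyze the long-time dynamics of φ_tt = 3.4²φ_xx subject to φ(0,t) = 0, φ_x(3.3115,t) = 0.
Long-time behavior: φ oscillates (no decay). Energy is conserved; the solution oscillates indefinitely as standing waves.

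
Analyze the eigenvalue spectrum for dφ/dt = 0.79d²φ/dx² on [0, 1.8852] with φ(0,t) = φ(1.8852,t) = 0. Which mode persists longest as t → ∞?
Eigenvalues: λₙ = 0.79n²π²/1.8852².
First three modes:
  n=1: λ₁ = 0.79π²/1.8852² ≈ 2.194
  n=2: λ₂ = 3.16π²/1.8852² ≈ 8.776 (4× faster decay)
  n=3: λ₃ = 7.11π²/1.8852² ≈ 19.745 (9× faster decay)
As t → ∞, higher modes decay exponentially faster. The n=1 mode dominates: φ ~ c₁ sin(πx/1.8852) e^{-λ₁t}.
Decay rate: λ₁ = 0.79π²/1.8852² ≈ 2.194.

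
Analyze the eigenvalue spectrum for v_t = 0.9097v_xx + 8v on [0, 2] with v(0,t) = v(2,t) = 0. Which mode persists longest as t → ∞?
Eigenvalues: λₙ = 0.9097n²π²/2² - 8.
First three modes:
  n=1: λ₁ = 0.9097π²/2² - 8 ≈ -5.755
  n=2: λ₂ = 3.6388π²/2² - 8 ≈ 0.978
  n=3: λ₃ = 8.1873π²/2² - 8 ≈ 12.201
Since 0.9097π²/2² ≈ 2.245 < 8, λ₁ < 0.
The n=1 mode grows fastest (−λₙ is largest for n=1) → dominates.
Asymptotic: v ~ c₁ sin(πx/2) e^{5.755t} (exponential growth at rate −λ₁ ≈ 5.755).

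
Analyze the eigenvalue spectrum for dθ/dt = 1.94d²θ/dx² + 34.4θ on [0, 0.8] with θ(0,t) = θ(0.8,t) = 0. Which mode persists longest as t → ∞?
Eigenvalues: λₙ = 1.94n²π²/0.8² - 34.4.
First three modes:
  n=1: λ₁ = 1.94π²/0.8² - 34.4 ≈ -4.483
  n=2: λ₂ = 7.76π²/0.8² - 34.4 ≈ 85.269
  n=3: λ₃ = 17.46π²/0.8² - 34.4 ≈ 234.855
Since 1.94π²/0.8² ≈ 29.917 < 34.4, λ₁ < 0.
The n=1 mode grows fastest (−λₙ is largest for n=1) → dominates.
Asymptotic: θ ~ c₁ sin(πx/0.8) e^{4.483t} (exponential growth at rate −λ₁ ≈ 4.483).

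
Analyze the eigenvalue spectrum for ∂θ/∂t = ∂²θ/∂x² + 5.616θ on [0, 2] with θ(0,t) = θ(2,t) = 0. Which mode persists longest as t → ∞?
Eigenvalues: λₙ = n²π²/2² - 5.616.
First three modes:
  n=1: λ₁ = π²/2² - 5.616 ≈ -3.149
  n=2: λ₂ = 4π²/2² - 5.616 ≈ 4.254
  n=3: λ₃ = 9π²/2² - 5.616 ≈ 16.591
Since π²/2² ≈ 2.467 < 5.616, λ₁ < 0.
The n=1 mode grows fastest (−λₙ is largest for n=1) → dominates.
Asymptotic: θ ~ c₁ sin(πx/2) e^{3.149t} (exponential growth at rate −λ₁ ≈ 3.149).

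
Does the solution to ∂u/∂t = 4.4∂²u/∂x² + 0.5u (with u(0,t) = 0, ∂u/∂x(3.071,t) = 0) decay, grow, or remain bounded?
u → 0. Diffusion dominates reaction (r=0.5 < κπ²/(4L²)≈1.15); solution decays.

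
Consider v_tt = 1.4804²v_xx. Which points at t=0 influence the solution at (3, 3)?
Domain of dependence: [-1.4412, 7.4412]. Signals travel at speed 1.4804, so data within |x - 3| ≤ 1.4804·3 = 4.4412 can reach the point.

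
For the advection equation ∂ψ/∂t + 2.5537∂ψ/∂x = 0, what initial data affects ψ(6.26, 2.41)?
A single point: x = 0.105583. The characteristic through (6.26, 2.41) is x - 2.5537t = const, so x = 6.26 - 2.5537·2.41 = 0.105583.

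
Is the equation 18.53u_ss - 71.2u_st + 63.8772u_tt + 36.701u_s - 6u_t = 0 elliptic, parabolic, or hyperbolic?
Computing B² - 4AC with A = 18.53, B = -71.2, C = 63.8772: discriminant = 334.861936 (positive). Answer: hyperbolic.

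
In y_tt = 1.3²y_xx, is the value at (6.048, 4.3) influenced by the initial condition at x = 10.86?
Yes. The domain of dependence is [0.458, 11.638], and 10.86 ∈ [0.458, 11.638].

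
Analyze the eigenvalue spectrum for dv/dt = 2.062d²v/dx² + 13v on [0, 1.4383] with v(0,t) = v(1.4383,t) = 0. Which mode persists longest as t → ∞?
Eigenvalues: λₙ = 2.062n²π²/1.4383² - 13.
First three modes:
  n=1: λ₁ = 2.062π²/1.4383² - 13 ≈ -3.162
  n=2: λ₂ = 8.248π²/1.4383² - 13 ≈ 26.35
  n=3: λ₃ = 18.558π²/1.4383² - 13 ≈ 75.538
Since 2.062π²/1.4383² ≈ 9.838 < 13, λ₁ < 0.
The n=1 mode grows fastest (−λₙ is largest for n=1) → dominates.
Asymptotic: v ~ c₁ sin(πx/1.4383) e^{3.162t} (exponential growth at rate −λ₁ ≈ 3.162).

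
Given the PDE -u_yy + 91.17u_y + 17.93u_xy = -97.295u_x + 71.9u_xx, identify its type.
Rewriting in standard form: -71.9u_xx + 17.93u_xy - u_yy + 97.295u_x + 91.17u_y = 0. The second-order coefficients are A = -71.9, B = 17.93, C = -1. Since B² - 4AC = 33.8849 > 0, this is a hyperbolic PDE.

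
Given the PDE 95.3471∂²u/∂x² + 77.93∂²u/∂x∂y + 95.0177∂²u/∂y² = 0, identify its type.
The second-order coefficients are A = 95.3471, B = 77.93, C = 95.0177. Since B² - 4AC = -30165.56367468 < 0, this is an elliptic PDE.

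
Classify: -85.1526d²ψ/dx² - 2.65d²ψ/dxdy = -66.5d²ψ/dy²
Rewriting in standard form: -85.1526d²ψ/dx² - 2.65d²ψ/dxdy + 66.5d²ψ/dy² = 0. Hyperbolic (discriminant = 22657.6141).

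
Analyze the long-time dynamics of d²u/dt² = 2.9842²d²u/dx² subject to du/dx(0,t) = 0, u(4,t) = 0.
Long-time behavior: u oscillates (no decay). Energy is conserved; the solution oscillates indefinitely as standing waves.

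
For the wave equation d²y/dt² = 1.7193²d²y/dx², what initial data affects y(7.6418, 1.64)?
Domain of dependence: [4.822148, 10.461452]. Signals travel at speed 1.7193, so data within |x - 7.6418| ≤ 1.7193·1.64 = 2.819652 can reach the point.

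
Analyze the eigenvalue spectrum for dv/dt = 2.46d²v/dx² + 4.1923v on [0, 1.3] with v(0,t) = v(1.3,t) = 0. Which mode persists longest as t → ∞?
Eigenvalues: λₙ = 2.46n²π²/1.3² - 4.1923.
First three modes:
  n=1: λ₁ = 2.46π²/1.3² - 4.1923 ≈ 10.174
  n=2: λ₂ = 9.84π²/1.3² - 4.1923 ≈ 53.273
  n=3: λ₃ = 22.14π²/1.3² - 4.1923 ≈ 125.105
Since 2.46π²/1.3² ≈ 14.366 > 4.1923, all λₙ > 0.
The n=1 mode decays slowest → dominates as t → ∞.
Asymptotic: v ~ c₁ sin(πx/1.3) e^{-λ₁t} with decay rate λ₁ ≈ 10.174.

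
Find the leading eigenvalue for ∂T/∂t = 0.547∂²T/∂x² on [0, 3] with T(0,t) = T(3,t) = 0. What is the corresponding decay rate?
Eigenvalues: λₙ = 0.547n²π²/3².
First three modes:
  n=1: λ₁ = 0.547π²/3² ≈ 0.6
  n=2: λ₂ = 2.188π²/3² ≈ 2.399 (4× faster decay)
  n=3: λ₃ = 4.923π²/3² ≈ 5.399 (9× faster decay)
As t → ∞, higher modes decay exponentially faster. The n=1 mode dominates: T ~ c₁ sin(πx/3) e^{-λ₁t}.
Decay rate: λ₁ = 0.547π²/3² ≈ 0.6.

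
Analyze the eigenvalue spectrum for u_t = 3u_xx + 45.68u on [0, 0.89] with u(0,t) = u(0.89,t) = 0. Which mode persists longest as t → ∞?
Eigenvalues: λₙ = 3n²π²/0.89² - 45.68.
First three modes:
  n=1: λ₁ = 3π²/0.89² - 45.68 ≈ -8.3
  n=2: λ₂ = 12π²/0.89² - 45.68 ≈ 103.841
  n=3: λ₃ = 27π²/0.89² - 45.68 ≈ 290.741
Since 3π²/0.89² ≈ 37.38 < 45.68, λ₁ < 0.
The n=1 mode grows fastest (−λₙ is largest for n=1) → dominates.
Asymptotic: u ~ c₁ sin(πx/0.89) e^{8.3t} (exponential growth at rate −λ₁ ≈ 8.3).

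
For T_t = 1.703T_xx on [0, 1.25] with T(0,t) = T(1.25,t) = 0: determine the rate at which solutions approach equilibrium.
Eigenvalues: λₙ = 1.703n²π²/1.25².
First three modes:
  n=1: λ₁ = 1.703π²/1.25² ≈ 10.757
  n=2: λ₂ = 6.812π²/1.25² ≈ 43.028 (4× faster decay)
  n=3: λ₃ = 15.327π²/1.25² ≈ 96.814 (9× faster decay)
As t → ∞, higher modes decay exponentially faster. The n=1 mode dominates: T ~ c₁ sin(πx/1.25) e^{-λ₁t}.
Decay rate: λ₁ = 1.703π²/1.25² ≈ 10.757.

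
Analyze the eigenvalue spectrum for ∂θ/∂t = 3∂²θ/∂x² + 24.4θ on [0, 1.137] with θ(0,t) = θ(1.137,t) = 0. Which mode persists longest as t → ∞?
Eigenvalues: λₙ = 3n²π²/1.137² - 24.4.
First three modes:
  n=1: λ₁ = 3π²/1.137² - 24.4 ≈ -1.497
  n=2: λ₂ = 12π²/1.137² - 24.4 ≈ 67.214
  n=3: λ₃ = 27π²/1.137² - 24.4 ≈ 181.731
Since 3π²/1.137² ≈ 22.903 < 24.4, λ₁ < 0.
The n=1 mode grows fastest (−λₙ is largest for n=1) → dominates.
Asymptotic: θ ~ c₁ sin(πx/1.137) e^{1.497t} (exponential growth at rate −λ₁ ≈ 1.497).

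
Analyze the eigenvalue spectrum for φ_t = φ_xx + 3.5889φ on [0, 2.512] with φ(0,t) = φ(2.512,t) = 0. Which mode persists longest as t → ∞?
Eigenvalues: λₙ = n²π²/2.512² - 3.5889.
First three modes:
  n=1: λ₁ = π²/2.512² - 3.5889 ≈ -2.025
  n=2: λ₂ = 4π²/2.512² - 3.5889 ≈ 2.667
  n=3: λ₃ = 9π²/2.512² - 3.5889 ≈ 10.488
Since π²/2.512² ≈ 1.564 < 3.5889, λ₁ < 0.
The n=1 mode grows fastest (−λₙ is largest for n=1) → dominates.
Asymptotic: φ ~ c₁ sin(πx/2.512) e^{2.025t} (exponential growth at rate −λ₁ ≈ 2.025).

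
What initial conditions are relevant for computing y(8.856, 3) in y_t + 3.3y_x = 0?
A single point: x = -1.044. The characteristic through (8.856, 3) is x - 3.3t = const, so x = 8.856 - 3.3·3 = -1.044.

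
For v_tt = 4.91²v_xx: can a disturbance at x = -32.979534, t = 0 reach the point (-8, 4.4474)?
No. The domain of dependence is [-29.836734, 13.836734], and -32.979534 is outside this interval.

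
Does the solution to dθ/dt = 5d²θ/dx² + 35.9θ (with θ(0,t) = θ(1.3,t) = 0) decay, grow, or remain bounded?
θ grows unboundedly. Reaction dominates diffusion (r=35.9 > κπ²/L²≈29.2); solution grows exponentially.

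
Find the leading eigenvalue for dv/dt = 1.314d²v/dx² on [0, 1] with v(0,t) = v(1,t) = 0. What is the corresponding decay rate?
Eigenvalues: λₙ = 1.314n²π².
First three modes:
  n=1: λ₁ = 1.314π² ≈ 12.969
  n=2: λ₂ = 5.256π² ≈ 51.875 (4× faster decay)
  n=3: λ₃ = 11.826π² ≈ 116.718 (9× faster decay)
As t → ∞, higher modes decay exponentially faster. The n=1 mode dominates: v ~ c₁ sin(πx) e^{-λ₁t}.
Decay rate: λ₁ = 1.314π² ≈ 12.969.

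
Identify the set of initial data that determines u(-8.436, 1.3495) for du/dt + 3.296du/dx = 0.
A single point: x = -12.883952. The characteristic through (-8.436, 1.3495) is x - 3.296t = const, so x = -8.436 - 3.296·1.3495 = -12.883952.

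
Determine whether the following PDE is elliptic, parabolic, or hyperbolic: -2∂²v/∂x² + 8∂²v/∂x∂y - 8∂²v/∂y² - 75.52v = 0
Coefficients: A = -2, B = 8, C = -8. B² - 4AC = 0, which is zero, so the equation is parabolic.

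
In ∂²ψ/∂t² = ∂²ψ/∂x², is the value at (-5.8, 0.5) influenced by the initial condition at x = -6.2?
Yes. The domain of dependence is [-6.3, -5.3], and -6.2 ∈ [-6.3, -5.3].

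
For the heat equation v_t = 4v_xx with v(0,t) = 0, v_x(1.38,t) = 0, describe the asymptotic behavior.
v → 0. Heat escapes through the Dirichlet boundary.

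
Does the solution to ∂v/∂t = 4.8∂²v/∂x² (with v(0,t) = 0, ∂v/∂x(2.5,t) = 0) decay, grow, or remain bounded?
v → 0. Heat escapes through the Dirichlet boundary.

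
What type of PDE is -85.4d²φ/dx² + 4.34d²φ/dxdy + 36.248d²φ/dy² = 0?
With A = -85.4, B = 4.34, C = 36.248, the discriminant is 12401.1524. This is a hyperbolic PDE.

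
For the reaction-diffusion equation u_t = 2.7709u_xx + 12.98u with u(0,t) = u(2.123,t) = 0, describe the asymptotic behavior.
u grows unboundedly. Reaction dominates diffusion (r=12.98 > κπ²/L²≈6.07); solution grows exponentially.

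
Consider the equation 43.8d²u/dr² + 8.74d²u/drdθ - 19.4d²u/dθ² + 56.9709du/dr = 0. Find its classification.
Hyperbolic. (A = 43.8, B = 8.74, C = -19.4 gives B² - 4AC = 3475.2676.)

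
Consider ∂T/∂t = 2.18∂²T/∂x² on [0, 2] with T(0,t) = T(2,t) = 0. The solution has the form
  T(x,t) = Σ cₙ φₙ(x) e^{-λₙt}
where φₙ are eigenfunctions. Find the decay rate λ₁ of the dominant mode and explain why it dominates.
Eigenvalues: λₙ = 2.18n²π²/2².
First three modes:
  n=1: λ₁ = 2.18π²/2² ≈ 5.379
  n=2: λ₂ = 8.72π²/2² ≈ 21.516 (4× faster decay)
  n=3: λ₃ = 19.62π²/2² ≈ 48.41 (9× faster decay)
As t → ∞, higher modes decay exponentially faster. The n=1 mode dominates: T ~ c₁ sin(πx/2) e^{-λ₁t}.
Decay rate: λ₁ = 2.18π²/2² ≈ 5.379.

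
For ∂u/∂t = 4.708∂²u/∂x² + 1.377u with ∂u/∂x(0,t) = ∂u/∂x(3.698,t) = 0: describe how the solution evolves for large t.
u grows unboundedly. With Neumann BCs the constant mode has diffusion eigenvalue 0, so any r > 0 makes it grow like e^(1.377t); solution grows exponentially.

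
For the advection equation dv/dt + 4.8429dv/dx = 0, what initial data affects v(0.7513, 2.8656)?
A single point: x = -13.12651424. The characteristic through (0.7513, 2.8656) is x - 4.8429t = const, so x = 0.7513 - 4.8429·2.8656 = -13.12651424.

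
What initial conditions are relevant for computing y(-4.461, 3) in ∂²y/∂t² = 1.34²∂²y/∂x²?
Domain of dependence: [-8.481, -0.441]. Signals travel at speed 1.34, so data within |x - -4.461| ≤ 1.34·3 = 4.02 can reach the point.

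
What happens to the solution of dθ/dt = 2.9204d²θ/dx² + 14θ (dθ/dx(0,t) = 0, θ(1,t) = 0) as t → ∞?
θ grows unboundedly. Reaction dominates diffusion (r=14 > κπ²/(4L²)≈7.21); solution grows exponentially.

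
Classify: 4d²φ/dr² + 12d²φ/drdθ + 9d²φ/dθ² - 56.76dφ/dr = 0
Parabolic (discriminant = 0).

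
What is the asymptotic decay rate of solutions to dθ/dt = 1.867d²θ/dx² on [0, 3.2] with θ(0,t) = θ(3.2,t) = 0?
Eigenvalues: λₙ = 1.867n²π²/3.2².
First three modes:
  n=1: λ₁ = 1.867π²/3.2² ≈ 1.799
  n=2: λ₂ = 7.468π²/3.2² ≈ 7.198 (4× faster decay)
  n=3: λ₃ = 16.803π²/3.2² ≈ 16.195 (9× faster decay)
As t → ∞, higher modes decay exponentially faster. The n=1 mode dominates: θ ~ c₁ sin(πx/3.2) e^{-λ₁t}.
Decay rate: λ₁ = 1.867π²/3.2² ≈ 1.799.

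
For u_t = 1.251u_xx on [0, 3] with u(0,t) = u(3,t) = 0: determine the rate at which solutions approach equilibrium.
Eigenvalues: λₙ = 1.251n²π²/3².
First three modes:
  n=1: λ₁ = 1.251π²/3² ≈ 1.372
  n=2: λ₂ = 5.004π²/3² ≈ 5.488 (4× faster decay)
  n=3: λ₃ = 11.259π²/3² ≈ 12.347 (9× faster decay)
As t → ∞, higher modes decay exponentially faster. The n=1 mode dominates: u ~ c₁ sin(πx/3) e^{-λ₁t}.
Decay rate: λ₁ = 1.251π²/3² ≈ 1.372.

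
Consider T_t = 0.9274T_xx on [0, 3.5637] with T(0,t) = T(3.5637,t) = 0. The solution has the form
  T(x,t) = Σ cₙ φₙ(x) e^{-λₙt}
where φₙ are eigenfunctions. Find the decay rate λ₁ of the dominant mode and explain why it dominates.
Eigenvalues: λₙ = 0.9274n²π²/3.5637².
First three modes:
  n=1: λ₁ = 0.9274π²/3.5637² ≈ 0.721
  n=2: λ₂ = 3.7096π²/3.5637² ≈ 2.883 (4× faster decay)
  n=3: λ₃ = 8.3466π²/3.5637² ≈ 6.486 (9× faster decay)
As t → ∞, higher modes decay exponentially faster. The n=1 mode dominates: T ~ c₁ sin(πx/3.5637) e^{-λ₁t}.
Decay rate: λ₁ = 0.9274π²/3.5637² ≈ 0.721.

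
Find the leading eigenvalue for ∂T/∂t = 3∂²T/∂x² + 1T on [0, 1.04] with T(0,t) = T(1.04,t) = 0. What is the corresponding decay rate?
Eigenvalues: λₙ = 3n²π²/1.04² - 1.
First three modes:
  n=1: λ₁ = 3π²/1.04² - 1 ≈ 26.375
  n=2: λ₂ = 12π²/1.04² - 1 ≈ 108.5
  n=3: λ₃ = 27π²/1.04² - 1 ≈ 245.375
Since 3π²/1.04² ≈ 27.375 > 1, all λₙ > 0.
The n=1 mode decays slowest → dominates as t → ∞.
Asymptotic: T ~ c₁ sin(πx/1.04) e^{-λ₁t} with decay rate λ₁ ≈ 26.375.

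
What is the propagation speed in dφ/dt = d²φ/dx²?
Infinite. The heat equation is parabolic, not hyperbolic, so disturbances propagate instantly.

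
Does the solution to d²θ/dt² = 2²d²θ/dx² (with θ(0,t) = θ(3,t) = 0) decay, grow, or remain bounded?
θ oscillates (no decay). Energy is conserved; the solution oscillates indefinitely as standing waves.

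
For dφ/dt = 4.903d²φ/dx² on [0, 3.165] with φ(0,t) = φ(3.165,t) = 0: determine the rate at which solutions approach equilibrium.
Eigenvalues: λₙ = 4.903n²π²/3.165².
First three modes:
  n=1: λ₁ = 4.903π²/3.165² ≈ 4.831
  n=2: λ₂ = 19.612π²/3.165² ≈ 19.323 (4× faster decay)
  n=3: λ₃ = 44.127π²/3.165² ≈ 43.477 (9× faster decay)
As t → ∞, higher modes decay exponentially faster. The n=1 mode dominates: φ ~ c₁ sin(πx/3.165) e^{-λ₁t}.
Decay rate: λ₁ = 4.903π²/3.165² ≈ 4.831.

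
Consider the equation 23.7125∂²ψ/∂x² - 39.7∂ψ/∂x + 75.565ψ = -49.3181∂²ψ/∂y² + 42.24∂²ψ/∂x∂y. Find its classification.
Rewriting in standard form: 23.7125∂²ψ/∂x² - 42.24∂²ψ/∂x∂y + 49.3181∂²ψ/∂y² - 39.7∂ψ/∂x + 75.565ψ = 0. Elliptic. (A = 23.7125, B = -42.24, C = 49.3181 gives B² - 4AC = -2893.604185.)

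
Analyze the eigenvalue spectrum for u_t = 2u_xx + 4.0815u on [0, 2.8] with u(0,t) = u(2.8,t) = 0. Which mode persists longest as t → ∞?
Eigenvalues: λₙ = 2n²π²/2.8² - 4.0815.
First three modes:
  n=1: λ₁ = 2π²/2.8² - 4.0815 ≈ -1.564
  n=2: λ₂ = 8π²/2.8² - 4.0815 ≈ 5.99
  n=3: λ₃ = 18π²/2.8² - 4.0815 ≈ 18.578
Since 2π²/2.8² ≈ 2.518 < 4.0815, λ₁ < 0.
The n=1 mode grows fastest (−λₙ is largest for n=1) → dominates.
Asymptotic: u ~ c₁ sin(πx/2.8) e^{1.564t} (exponential growth at rate −λ₁ ≈ 1.564).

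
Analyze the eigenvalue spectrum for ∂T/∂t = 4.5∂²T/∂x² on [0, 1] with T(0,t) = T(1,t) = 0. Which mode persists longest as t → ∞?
Eigenvalues: λₙ = 4.5n²π².
First three modes:
  n=1: λ₁ = 4.5π² ≈ 44.413
  n=2: λ₂ = 18π² ≈ 177.653 (4× faster decay)
  n=3: λ₃ = 40.5π² ≈ 399.719 (9× faster decay)
As t → ∞, higher modes decay exponentially faster. The n=1 mode dominates: T ~ c₁ sin(πx) e^{-λ₁t}.
Decay rate: λ₁ = 4.5π² ≈ 44.413.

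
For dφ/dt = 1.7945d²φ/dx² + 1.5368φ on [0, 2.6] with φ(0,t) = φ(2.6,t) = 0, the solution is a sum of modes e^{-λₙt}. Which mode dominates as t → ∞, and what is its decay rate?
Eigenvalues: λₙ = 1.7945n²π²/2.6² - 1.5368.
First three modes:
  n=1: λ₁ = 1.7945π²/2.6² - 1.5368 ≈ 1.083
  n=2: λ₂ = 7.178π²/2.6² - 1.5368 ≈ 8.943
  n=3: λ₃ = 16.1505π²/2.6² - 1.5368 ≈ 22.043
Since 1.7945π²/2.6² ≈ 2.62 > 1.5368, all λₙ > 0.
The n=1 mode decays slowest → dominates as t → ∞.
Asymptotic: φ ~ c₁ sin(πx/2.6) e^{-λ₁t} with decay rate λ₁ ≈ 1.083.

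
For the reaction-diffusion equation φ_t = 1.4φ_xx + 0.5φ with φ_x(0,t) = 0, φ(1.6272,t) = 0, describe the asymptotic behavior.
φ → 0. Diffusion dominates reaction (r=0.5 < κπ²/(4L²)≈1.3); solution decays.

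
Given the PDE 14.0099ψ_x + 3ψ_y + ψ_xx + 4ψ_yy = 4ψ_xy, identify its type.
Rewriting in standard form: ψ_xx - 4ψ_xy + 4ψ_yy + 14.0099ψ_x + 3ψ_y = 0. The second-order coefficients are A = 1, B = -4, C = 4. Since B² - 4AC = 0 = 0, this is a parabolic PDE.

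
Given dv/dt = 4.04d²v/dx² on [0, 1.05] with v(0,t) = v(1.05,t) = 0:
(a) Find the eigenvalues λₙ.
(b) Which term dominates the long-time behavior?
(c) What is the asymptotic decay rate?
Eigenvalues: λₙ = 4.04n²π²/1.05².
First three modes:
  n=1: λ₁ = 4.04π²/1.05² ≈ 36.166
  n=2: λ₂ = 16.16π²/1.05² ≈ 144.665 (4× faster decay)
  n=3: λ₃ = 36.36π²/1.05² ≈ 325.496 (9× faster decay)
As t → ∞, higher modes decay exponentially faster. The n=1 mode dominates: v ~ c₁ sin(πx/1.05) e^{-λ₁t}.
Decay rate: λ₁ = 4.04π²/1.05² ≈ 36.166.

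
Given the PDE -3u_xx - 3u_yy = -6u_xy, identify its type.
Rewriting in standard form: -3u_xx + 6u_xy - 3u_yy = 0. The second-order coefficients are A = -3, B = 6, C = -3. Since B² - 4AC = 0 = 0, this is a parabolic PDE.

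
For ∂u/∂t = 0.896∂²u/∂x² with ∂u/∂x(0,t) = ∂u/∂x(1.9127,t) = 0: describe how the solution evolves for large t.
u → constant (steady state). Heat is conserved (no flux at boundaries); solution approaches the spatial average.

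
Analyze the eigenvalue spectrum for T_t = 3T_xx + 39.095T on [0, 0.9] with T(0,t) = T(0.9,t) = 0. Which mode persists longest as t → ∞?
Eigenvalues: λₙ = 3n²π²/0.9² - 39.095.
First three modes:
  n=1: λ₁ = 3π²/0.9² - 39.095 ≈ -2.541
  n=2: λ₂ = 12π²/0.9² - 39.095 ≈ 107.121
  n=3: λ₃ = 27π²/0.9² - 39.095 ≈ 289.892
Since 3π²/0.9² ≈ 36.554 < 39.095, λ₁ < 0.
The n=1 mode grows fastest (−λₙ is largest for n=1) → dominates.
Asymptotic: T ~ c₁ sin(πx/0.9) e^{2.541t} (exponential growth at rate −λ₁ ≈ 2.541).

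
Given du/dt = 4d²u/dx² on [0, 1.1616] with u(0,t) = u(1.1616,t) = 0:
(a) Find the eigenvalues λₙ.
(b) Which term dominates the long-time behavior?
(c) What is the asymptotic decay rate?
Eigenvalues: λₙ = 4n²π²/1.1616².
First three modes:
  n=1: λ₁ = 4π²/1.1616² ≈ 29.258
  n=2: λ₂ = 16π²/1.1616² ≈ 117.033 (4× faster decay)
  n=3: λ₃ = 36π²/1.1616² ≈ 263.323 (9× faster decay)
As t → ∞, higher modes decay exponentially faster. The n=1 mode dominates: u ~ c₁ sin(πx/1.1616) e^{-λ₁t}.
Decay rate: λ₁ = 4π²/1.1616² ≈ 29.258.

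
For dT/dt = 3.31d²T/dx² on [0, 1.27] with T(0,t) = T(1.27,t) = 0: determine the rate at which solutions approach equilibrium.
Eigenvalues: λₙ = 3.31n²π²/1.27².
First three modes:
  n=1: λ₁ = 3.31π²/1.27² ≈ 20.254
  n=2: λ₂ = 13.24π²/1.27² ≈ 81.018 (4× faster decay)
  n=3: λ₃ = 29.79π²/1.27² ≈ 182.29 (9× faster decay)
As t → ∞, higher modes decay exponentially faster. The n=1 mode dominates: T ~ c₁ sin(πx/1.27) e^{-λ₁t}.
Decay rate: λ₁ = 3.31π²/1.27² ≈ 20.254.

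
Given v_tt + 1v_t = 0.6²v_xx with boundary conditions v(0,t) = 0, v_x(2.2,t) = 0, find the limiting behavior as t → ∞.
v → 0. Damping (γ=1) dissipates energy; oscillations decay exponentially.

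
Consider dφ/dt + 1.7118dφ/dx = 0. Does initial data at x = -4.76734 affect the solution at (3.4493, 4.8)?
Yes. The characteristic through (3.4493, 4.8) passes through x = -4.76734.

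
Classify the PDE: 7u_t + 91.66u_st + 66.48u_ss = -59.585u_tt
Rewriting in standard form: 66.48u_ss + 91.66u_st + 59.585u_tt + 7u_t = 0. A = 66.48, B = 91.66, C = 59.585. Discriminant B² - 4AC = -7443.2876. Since -7443.2876 < 0, elliptic.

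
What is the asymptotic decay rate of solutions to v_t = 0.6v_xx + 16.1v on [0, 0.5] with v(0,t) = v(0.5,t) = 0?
Eigenvalues: λₙ = 0.6n²π²/0.5² - 16.1.
First three modes:
  n=1: λ₁ = 0.6π²/0.5² - 16.1 ≈ 7.587
  n=2: λ₂ = 2.4π²/0.5² - 16.1 ≈ 78.648
  n=3: λ₃ = 5.4π²/0.5² - 16.1 ≈ 197.083
Since 0.6π²/0.5² ≈ 23.687 > 16.1, all λₙ > 0.
The n=1 mode decays slowest → dominates as t → ∞.
Asymptotic: v ~ c₁ sin(πx/0.5) e^{-λ₁t} with decay rate λ₁ ≈ 7.587.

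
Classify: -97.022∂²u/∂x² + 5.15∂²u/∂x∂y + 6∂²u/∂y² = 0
Hyperbolic (discriminant = 2355.0505).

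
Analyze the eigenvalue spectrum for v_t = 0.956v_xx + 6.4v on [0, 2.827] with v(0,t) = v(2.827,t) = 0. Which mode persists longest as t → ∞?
Eigenvalues: λₙ = 0.956n²π²/2.827² - 6.4.
First three modes:
  n=1: λ₁ = 0.956π²/2.827² - 6.4 ≈ -5.219
  n=2: λ₂ = 3.824π²/2.827² - 6.4 ≈ -1.678
  n=3: λ₃ = 8.604π²/2.827² - 6.4 ≈ 4.225
Since 0.956π²/2.827² ≈ 1.181 < 6.4, λ₁ < 0.
The n=1 mode grows fastest (−λₙ is largest for n=1) → dominates.
Asymptotic: v ~ c₁ sin(πx/2.827) e^{5.219t} (exponential growth at rate −λ₁ ≈ 5.219).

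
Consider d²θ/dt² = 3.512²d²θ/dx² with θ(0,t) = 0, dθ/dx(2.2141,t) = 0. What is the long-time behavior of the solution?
As t → ∞, θ oscillates (no decay). Energy is conserved; the solution oscillates indefinitely as standing waves.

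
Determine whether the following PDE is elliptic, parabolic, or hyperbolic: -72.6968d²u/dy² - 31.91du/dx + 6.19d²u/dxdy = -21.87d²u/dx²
Rewriting in standard form: 21.87d²u/dx² + 6.19d²u/dxdy - 72.6968d²u/dy² - 31.91du/dx = 0. Coefficients: A = 21.87, B = 6.19, C = -72.6968. B² - 4AC = 6397.832164, which is positive, so the equation is hyperbolic.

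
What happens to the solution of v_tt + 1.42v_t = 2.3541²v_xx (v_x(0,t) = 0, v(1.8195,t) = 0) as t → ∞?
v → 0. Damping (γ=1.42) dissipates energy; oscillations decay exponentially.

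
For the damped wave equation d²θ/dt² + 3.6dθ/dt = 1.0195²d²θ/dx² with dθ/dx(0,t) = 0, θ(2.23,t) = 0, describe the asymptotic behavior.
θ → 0. Damping (γ=3.6) dissipates energy; oscillations decay exponentially.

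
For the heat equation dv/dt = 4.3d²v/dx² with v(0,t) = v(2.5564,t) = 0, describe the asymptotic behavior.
v → 0. Heat diffuses out through both boundaries.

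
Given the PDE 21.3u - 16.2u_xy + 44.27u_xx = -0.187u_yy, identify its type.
Rewriting in standard form: 44.27u_xx - 16.2u_xy + 0.187u_yy + 21.3u = 0. The second-order coefficients are A = 44.27, B = -16.2, C = 0.187. Since B² - 4AC = 229.32604 > 0, this is a hyperbolic PDE.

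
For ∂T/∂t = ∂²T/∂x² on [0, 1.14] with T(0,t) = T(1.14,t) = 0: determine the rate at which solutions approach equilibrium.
Eigenvalues: λₙ = n²π²/1.14².
First three modes:
  n=1: λ₁ = π²/1.14² ≈ 7.594
  n=2: λ₂ = 4π²/1.14² ≈ 30.377 (4× faster decay)
  n=3: λ₃ = 9π²/1.14² ≈ 68.349 (9× faster decay)
As t → ∞, higher modes decay exponentially faster. The n=1 mode dominates: T ~ c₁ sin(πx/1.14) e^{-λ₁t}.
Decay rate: λ₁ = π²/1.14² ≈ 7.594.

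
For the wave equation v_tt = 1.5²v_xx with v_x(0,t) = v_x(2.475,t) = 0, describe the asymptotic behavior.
v oscillates about a mean that drifts linearly in t (generically unbounded; no decay). There is no damping, so the nonconstant modes persist as standing waves (energy conserved, no decay). But with Neumann conditions at both ends the constant mode has eigenvalue 0: the spatial mean M(t) of v satisfies M'' = 0, so M(t) = M(0) + M'(0)·t. Unless the initial velocity has zero mean (∫v_t(x,0)dx = 0), the solution grows linearly in t (unbounded, though not exponentially); if it does have zero mean, the solution stays bounded and simply oscillates.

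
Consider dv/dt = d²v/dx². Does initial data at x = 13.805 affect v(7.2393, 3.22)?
Yes, for any finite x. The heat equation has infinite propagation speed, so all initial data affects all points at any t > 0.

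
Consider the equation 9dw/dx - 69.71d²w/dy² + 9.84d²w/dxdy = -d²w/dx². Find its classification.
Rewriting in standard form: d²w/dx² + 9.84d²w/dxdy - 69.71d²w/dy² + 9dw/dx = 0. Hyperbolic. (A = 1, B = 9.84, C = -69.71 gives B² - 4AC = 375.6656.)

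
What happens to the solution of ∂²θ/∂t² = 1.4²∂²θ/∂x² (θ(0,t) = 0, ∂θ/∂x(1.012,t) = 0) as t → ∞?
θ oscillates (no decay). Energy is conserved; the solution oscillates indefinitely as standing waves.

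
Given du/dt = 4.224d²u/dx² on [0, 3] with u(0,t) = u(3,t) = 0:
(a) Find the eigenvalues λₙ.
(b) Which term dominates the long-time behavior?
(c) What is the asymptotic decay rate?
Eigenvalues: λₙ = 4.224n²π²/3².
First three modes:
  n=1: λ₁ = 4.224π²/3² ≈ 4.632
  n=2: λ₂ = 16.896π²/3² ≈ 18.529 (4× faster decay)
  n=3: λ₃ = 38.016π²/3² ≈ 41.689 (9× faster decay)
As t → ∞, higher modes decay exponentially faster. The n=1 mode dominates: u ~ c₁ sin(πx/3) e^{-λ₁t}.
Decay rate: λ₁ = 4.224π²/3² ≈ 4.632.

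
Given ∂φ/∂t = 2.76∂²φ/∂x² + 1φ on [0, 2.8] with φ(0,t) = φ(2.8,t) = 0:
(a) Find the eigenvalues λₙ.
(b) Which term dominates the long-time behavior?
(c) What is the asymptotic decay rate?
Eigenvalues: λₙ = 2.76n²π²/2.8² - 1.
First three modes:
  n=1: λ₁ = 2.76π²/2.8² - 1 ≈ 2.475
  n=2: λ₂ = 11.04π²/2.8² - 1 ≈ 12.898
  n=3: λ₃ = 24.84π²/2.8² - 1 ≈ 30.271
Since 2.76π²/2.8² ≈ 3.475 > 1, all λₙ > 0.
The n=1 mode decays slowest → dominates as t → ∞.
Asymptotic: φ ~ c₁ sin(πx/2.8) e^{-λ₁t} with decay rate λ₁ ≈ 2.475.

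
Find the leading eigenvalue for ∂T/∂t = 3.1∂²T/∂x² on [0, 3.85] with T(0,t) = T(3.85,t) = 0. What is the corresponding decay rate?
Eigenvalues: λₙ = 3.1n²π²/3.85².
First three modes:
  n=1: λ₁ = 3.1π²/3.85² ≈ 2.064
  n=2: λ₂ = 12.4π²/3.85² ≈ 8.257 (4× faster decay)
  n=3: λ₃ = 27.9π²/3.85² ≈ 18.577 (9× faster decay)
As t → ∞, higher modes decay exponentially faster. The n=1 mode dominates: T ~ c₁ sin(πx/3.85) e^{-λ₁t}.
Decay rate: λ₁ = 3.1π²/3.85² ≈ 2.064.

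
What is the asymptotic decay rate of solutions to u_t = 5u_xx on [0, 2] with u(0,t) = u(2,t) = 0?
Eigenvalues: λₙ = 5n²π²/2².
First three modes:
  n=1: λ₁ = 5π²/2² ≈ 12.337
  n=2: λ₂ = 20π²/2² ≈ 49.348 (4× faster decay)
  n=3: λ₃ = 45π²/2² ≈ 111.033 (9× faster decay)
As t → ∞, higher modes decay exponentially faster. The n=1 mode dominates: u ~ c₁ sin(πx/2) e^{-λ₁t}.
Decay rate: λ₁ = 5π²/2² ≈ 12.337.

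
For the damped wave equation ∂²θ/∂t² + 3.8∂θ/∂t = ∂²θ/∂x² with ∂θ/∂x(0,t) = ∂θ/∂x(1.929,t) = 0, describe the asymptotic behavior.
θ → constant (steady state). Damping (γ=3.8) dissipates the nonconstant modes; with Neumann BCs the spatial average obeys M''+γM'=0 and tends to a finite limit.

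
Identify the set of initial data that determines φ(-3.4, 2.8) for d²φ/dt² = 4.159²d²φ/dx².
Domain of dependence: [-15.0452, 8.2452]. Signals travel at speed 4.159, so data within |x - -3.4| ≤ 4.159·2.8 = 11.6452 can reach the point.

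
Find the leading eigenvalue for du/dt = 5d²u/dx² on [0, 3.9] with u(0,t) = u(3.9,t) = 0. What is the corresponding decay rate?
Eigenvalues: λₙ = 5n²π²/3.9².
First three modes:
  n=1: λ₁ = 5π²/3.9² ≈ 3.244
  n=2: λ₂ = 20π²/3.9² ≈ 12.978 (4× faster decay)
  n=3: λ₃ = 45π²/3.9² ≈ 29.2 (9× faster decay)
As t → ∞, higher modes decay exponentially faster. The n=1 mode dominates: u ~ c₁ sin(πx/3.9) e^{-λ₁t}.
Decay rate: λ₁ = 5π²/3.9² ≈ 3.244.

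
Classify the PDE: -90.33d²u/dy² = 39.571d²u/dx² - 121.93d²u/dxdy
Rewriting in standard form: -39.571d²u/dx² + 121.93d²u/dxdy - 90.33d²u/dy² = 0. A = -39.571, B = 121.93, C = -90.33. Discriminant B² - 4AC = 569.13118. Since 569.13118 > 0, hyperbolic.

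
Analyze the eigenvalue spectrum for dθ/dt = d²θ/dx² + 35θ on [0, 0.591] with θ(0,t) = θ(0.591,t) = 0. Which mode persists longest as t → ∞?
Eigenvalues: λₙ = n²π²/0.591² - 35.
First three modes:
  n=1: λ₁ = π²/0.591² - 35 ≈ -6.743
  n=2: λ₂ = 4π²/0.591² - 35 ≈ 78.028
  n=3: λ₃ = 9π²/0.591² - 35 ≈ 219.312
Since π²/0.591² ≈ 28.257 < 35, λ₁ < 0.
The n=1 mode grows fastest (−λₙ is largest for n=1) → dominates.
Asymptotic: θ ~ c₁ sin(πx/0.591) e^{6.743t} (exponential growth at rate −λ₁ ≈ 6.743).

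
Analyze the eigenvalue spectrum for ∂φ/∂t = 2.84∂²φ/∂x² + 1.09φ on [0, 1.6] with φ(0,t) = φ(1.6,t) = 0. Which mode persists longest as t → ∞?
Eigenvalues: λₙ = 2.84n²π²/1.6² - 1.09.
First three modes:
  n=1: λ₁ = 2.84π²/1.6² - 1.09 ≈ 9.859
  n=2: λ₂ = 11.36π²/1.6² - 1.09 ≈ 42.706
  n=3: λ₃ = 25.56π²/1.6² - 1.09 ≈ 97.452
Since 2.84π²/1.6² ≈ 10.949 > 1.09, all λₙ > 0.
The n=1 mode decays slowest → dominates as t → ∞.
Asymptotic: φ ~ c₁ sin(πx/1.6) e^{-λ₁t} with decay rate λ₁ ≈ 9.859.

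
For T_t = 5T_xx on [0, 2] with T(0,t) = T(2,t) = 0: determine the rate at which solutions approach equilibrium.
Eigenvalues: λₙ = 5n²π²/2².
First three modes:
  n=1: λ₁ = 5π²/2² ≈ 12.337
  n=2: λ₂ = 20π²/2² ≈ 49.348 (4× faster decay)
  n=3: λ₃ = 45π²/2² ≈ 111.033 (9× faster decay)
As t → ∞, higher modes decay exponentially faster. The n=1 mode dominates: T ~ c₁ sin(πx/2) e^{-λ₁t}.
Decay rate: λ₁ = 5π²/2² ≈ 12.337.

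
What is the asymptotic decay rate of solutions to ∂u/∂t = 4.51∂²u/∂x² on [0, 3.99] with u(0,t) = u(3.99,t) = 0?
Eigenvalues: λₙ = 4.51n²π²/3.99².
First three modes:
  n=1: λ₁ = 4.51π²/3.99² ≈ 2.796
  n=2: λ₂ = 18.04π²/3.99² ≈ 11.184 (4× faster decay)
  n=3: λ₃ = 40.59π²/3.99² ≈ 25.164 (9× faster decay)
As t → ∞, higher modes decay exponentially faster. The n=1 mode dominates: u ~ c₁ sin(πx/3.99) e^{-λ₁t}.
Decay rate: λ₁ = 4.51π²/3.99² ≈ 2.796.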